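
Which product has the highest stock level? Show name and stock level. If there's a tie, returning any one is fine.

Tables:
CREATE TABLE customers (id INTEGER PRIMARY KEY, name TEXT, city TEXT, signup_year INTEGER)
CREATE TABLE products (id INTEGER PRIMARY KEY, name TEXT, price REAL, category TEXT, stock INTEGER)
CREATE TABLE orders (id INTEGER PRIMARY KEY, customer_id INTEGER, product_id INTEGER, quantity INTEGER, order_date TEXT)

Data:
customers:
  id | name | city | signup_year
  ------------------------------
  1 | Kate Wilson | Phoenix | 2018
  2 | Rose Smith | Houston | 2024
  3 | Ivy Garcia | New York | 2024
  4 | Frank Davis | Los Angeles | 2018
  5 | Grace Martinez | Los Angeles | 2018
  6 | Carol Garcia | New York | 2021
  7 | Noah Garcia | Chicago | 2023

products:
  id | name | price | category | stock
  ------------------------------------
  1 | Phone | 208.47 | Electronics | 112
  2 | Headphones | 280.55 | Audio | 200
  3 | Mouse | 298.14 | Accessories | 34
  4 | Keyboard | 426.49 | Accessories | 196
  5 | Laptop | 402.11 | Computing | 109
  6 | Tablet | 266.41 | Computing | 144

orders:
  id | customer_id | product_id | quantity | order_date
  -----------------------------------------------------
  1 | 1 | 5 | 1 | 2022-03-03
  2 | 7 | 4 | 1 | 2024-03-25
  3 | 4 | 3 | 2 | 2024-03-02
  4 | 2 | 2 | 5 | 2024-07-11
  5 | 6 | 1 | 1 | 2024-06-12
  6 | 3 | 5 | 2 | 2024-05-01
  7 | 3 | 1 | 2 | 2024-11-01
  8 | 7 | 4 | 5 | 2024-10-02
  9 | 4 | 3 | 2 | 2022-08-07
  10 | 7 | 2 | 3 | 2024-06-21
SELECT name, stock FROM products ORDER BY stock DESC LIMIT 1

Execution result:
name | stock
Headphones | 200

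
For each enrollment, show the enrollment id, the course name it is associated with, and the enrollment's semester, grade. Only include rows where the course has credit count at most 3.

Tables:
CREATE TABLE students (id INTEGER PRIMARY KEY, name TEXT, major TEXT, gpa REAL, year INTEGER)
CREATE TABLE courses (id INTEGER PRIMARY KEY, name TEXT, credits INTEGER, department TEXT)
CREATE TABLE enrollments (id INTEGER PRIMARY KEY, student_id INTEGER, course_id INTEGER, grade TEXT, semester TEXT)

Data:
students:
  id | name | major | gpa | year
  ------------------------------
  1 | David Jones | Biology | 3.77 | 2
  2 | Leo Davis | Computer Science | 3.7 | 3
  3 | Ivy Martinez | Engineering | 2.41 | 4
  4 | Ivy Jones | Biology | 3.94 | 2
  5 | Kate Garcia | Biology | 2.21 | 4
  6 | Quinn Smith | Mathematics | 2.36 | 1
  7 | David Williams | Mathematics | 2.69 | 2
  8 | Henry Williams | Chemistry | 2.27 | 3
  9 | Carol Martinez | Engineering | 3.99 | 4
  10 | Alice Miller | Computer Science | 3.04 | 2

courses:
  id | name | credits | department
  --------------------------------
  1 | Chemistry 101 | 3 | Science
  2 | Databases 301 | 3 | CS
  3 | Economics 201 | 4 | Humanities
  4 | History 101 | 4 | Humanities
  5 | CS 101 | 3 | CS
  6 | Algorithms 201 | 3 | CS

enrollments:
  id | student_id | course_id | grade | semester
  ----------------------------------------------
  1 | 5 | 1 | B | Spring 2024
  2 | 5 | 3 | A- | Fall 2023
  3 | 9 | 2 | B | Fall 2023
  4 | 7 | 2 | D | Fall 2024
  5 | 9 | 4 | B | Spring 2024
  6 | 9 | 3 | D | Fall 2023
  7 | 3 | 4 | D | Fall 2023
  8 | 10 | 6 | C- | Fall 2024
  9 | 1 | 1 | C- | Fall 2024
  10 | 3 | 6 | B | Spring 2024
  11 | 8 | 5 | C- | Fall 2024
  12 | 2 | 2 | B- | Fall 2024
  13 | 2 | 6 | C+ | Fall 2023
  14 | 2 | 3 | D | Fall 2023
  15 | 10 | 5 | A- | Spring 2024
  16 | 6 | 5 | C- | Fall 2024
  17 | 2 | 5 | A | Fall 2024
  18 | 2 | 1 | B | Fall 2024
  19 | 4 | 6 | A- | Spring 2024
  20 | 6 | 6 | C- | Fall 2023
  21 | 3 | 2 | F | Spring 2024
SELECT c.id, p.name AS course, c.semester, c.grade FROM enrollments c JOIN courses p ON c.course_id = p.id WHERE p.credits <= 3

Execution result:
id | course | semester | grade
1 | Chemistry 101 | Spring 2024 | B
3 | Databases 301 | Fall 2023 | B
4 | Databases 301 | Fall 2024 | D
8 | Algorithms 201 | Fall 2024 | C-
9 | Chemistry 101 | Fall 2024 | C-
10 | Algorithms 201 | Spring 2024 | B
11 | CS 101 | Fall 2024 | C-
12 | Databases 301 | Fall 2024 | B-
13 | Algorithms 201 | Fall 2023 | C+
15 | CS 101 | Spring 2024 | A-
16 | CS 101 | Fall 2024 | C-
17 | CS 101 | Fall 2024 | A
18 | Chemistry 101 | Fall 2024 | B
19 | Algorithms 201 | Spring 2024 | A-
20 | Algorithms 201 | Fall 2023 | C-
21 | Databases 301 | Spring 2024 | F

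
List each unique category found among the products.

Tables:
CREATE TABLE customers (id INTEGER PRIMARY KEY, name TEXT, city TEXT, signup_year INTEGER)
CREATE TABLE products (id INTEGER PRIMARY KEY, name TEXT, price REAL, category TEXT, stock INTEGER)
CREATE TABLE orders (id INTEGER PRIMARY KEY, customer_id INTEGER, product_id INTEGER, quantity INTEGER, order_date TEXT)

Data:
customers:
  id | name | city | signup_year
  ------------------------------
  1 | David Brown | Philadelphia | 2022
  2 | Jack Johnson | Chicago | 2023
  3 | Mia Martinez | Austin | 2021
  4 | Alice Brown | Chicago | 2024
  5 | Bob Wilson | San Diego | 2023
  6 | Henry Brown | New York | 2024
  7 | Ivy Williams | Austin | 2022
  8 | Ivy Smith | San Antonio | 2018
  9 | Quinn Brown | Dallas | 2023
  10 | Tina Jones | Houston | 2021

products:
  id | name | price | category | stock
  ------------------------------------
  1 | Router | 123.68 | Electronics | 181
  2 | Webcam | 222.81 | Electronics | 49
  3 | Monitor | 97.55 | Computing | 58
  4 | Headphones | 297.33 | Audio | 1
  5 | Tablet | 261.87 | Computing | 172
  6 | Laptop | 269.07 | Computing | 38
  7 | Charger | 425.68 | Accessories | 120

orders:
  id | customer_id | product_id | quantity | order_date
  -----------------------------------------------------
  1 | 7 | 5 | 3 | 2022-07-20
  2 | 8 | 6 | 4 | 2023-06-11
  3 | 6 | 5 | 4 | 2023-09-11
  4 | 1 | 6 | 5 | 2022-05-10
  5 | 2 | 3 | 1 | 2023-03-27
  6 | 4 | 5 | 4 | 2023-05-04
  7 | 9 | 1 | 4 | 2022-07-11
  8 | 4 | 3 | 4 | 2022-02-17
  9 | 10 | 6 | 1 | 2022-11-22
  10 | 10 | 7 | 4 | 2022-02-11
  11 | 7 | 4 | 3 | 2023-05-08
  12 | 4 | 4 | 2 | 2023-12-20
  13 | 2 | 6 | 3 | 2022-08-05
SELECT DISTINCT category FROM products

Execution result:
category
Electronics
Computing
Audio
Accessories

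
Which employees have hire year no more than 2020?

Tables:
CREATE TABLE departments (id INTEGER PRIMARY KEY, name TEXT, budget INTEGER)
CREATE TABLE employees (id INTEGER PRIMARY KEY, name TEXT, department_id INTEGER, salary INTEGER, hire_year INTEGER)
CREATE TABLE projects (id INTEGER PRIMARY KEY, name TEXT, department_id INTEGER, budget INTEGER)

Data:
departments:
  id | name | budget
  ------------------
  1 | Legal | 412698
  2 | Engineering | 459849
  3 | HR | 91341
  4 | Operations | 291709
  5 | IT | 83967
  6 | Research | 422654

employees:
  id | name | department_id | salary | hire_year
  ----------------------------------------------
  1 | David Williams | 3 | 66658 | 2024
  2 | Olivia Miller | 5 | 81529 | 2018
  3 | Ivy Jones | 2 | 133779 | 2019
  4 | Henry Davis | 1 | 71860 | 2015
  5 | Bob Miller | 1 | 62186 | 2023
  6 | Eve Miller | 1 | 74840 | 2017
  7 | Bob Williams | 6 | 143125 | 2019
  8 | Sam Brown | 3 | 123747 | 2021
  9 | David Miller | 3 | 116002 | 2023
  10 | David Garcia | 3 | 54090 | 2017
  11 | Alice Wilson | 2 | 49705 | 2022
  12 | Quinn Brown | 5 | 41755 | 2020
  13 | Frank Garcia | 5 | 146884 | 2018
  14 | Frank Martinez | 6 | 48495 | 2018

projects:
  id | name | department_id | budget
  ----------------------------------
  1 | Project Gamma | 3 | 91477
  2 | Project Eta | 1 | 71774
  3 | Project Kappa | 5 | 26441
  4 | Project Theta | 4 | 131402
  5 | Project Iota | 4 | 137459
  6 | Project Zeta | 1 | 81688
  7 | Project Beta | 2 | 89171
SELECT name, hire_year FROM employees WHERE hire_year <= 2020

Execution result:
name | hire_year
Olivia Miller | 2018
Ivy Jones | 2019
Henry Davis | 2015
Eve Miller | 2017
Bob Williams | 2019
David Garcia | 2017
Quinn Brown | 2020
Frank Garcia | 2018
Frank Martinez | 2018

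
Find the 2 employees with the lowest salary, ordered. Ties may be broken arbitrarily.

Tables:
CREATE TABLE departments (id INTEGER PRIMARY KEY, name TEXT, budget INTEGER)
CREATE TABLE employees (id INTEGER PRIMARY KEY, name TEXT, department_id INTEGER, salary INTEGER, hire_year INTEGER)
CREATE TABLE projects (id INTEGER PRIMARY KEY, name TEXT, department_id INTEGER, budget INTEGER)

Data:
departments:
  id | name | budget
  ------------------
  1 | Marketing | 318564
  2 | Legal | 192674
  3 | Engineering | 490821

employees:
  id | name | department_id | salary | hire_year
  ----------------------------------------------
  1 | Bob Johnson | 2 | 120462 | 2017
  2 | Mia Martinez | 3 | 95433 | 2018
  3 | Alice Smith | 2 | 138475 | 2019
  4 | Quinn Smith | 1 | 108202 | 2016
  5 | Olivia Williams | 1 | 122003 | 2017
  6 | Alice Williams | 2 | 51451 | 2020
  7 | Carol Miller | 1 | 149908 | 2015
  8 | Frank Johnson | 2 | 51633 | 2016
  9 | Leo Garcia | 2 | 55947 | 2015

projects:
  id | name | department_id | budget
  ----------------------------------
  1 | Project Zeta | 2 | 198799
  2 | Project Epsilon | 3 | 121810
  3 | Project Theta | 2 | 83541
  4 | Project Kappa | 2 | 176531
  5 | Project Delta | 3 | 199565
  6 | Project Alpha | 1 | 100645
SELECT name, salary FROM employees ORDER BY salary ASC LIMIT 2

Execution result:
name | salary
Alice Williams | 51451
Frank Johnson | 51633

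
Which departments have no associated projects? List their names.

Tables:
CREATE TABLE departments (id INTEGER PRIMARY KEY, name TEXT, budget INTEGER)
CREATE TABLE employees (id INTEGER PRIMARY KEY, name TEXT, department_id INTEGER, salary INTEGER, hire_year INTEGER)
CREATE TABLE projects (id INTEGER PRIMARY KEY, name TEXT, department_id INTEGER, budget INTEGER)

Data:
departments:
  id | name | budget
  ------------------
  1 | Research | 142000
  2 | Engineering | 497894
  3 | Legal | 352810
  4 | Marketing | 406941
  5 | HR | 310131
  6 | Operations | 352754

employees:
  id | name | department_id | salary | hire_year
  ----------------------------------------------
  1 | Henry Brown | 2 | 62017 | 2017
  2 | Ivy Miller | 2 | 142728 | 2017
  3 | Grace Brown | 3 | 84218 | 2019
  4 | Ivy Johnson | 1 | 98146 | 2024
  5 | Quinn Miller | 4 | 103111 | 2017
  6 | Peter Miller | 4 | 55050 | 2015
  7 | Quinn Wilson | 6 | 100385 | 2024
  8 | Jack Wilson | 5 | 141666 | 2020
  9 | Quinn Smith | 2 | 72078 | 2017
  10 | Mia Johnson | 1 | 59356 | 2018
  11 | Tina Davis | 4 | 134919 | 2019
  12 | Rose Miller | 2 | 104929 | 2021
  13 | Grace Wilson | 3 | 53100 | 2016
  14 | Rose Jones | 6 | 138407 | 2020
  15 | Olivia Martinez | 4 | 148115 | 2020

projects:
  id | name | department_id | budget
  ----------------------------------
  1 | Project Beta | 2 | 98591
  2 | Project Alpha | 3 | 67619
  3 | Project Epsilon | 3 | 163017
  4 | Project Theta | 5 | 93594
SELECT p.name FROM departments p LEFT JOIN projects c ON c.department_id = p.id WHERE c.id IS NULL

Execution result:
name
Research
Marketing
Operations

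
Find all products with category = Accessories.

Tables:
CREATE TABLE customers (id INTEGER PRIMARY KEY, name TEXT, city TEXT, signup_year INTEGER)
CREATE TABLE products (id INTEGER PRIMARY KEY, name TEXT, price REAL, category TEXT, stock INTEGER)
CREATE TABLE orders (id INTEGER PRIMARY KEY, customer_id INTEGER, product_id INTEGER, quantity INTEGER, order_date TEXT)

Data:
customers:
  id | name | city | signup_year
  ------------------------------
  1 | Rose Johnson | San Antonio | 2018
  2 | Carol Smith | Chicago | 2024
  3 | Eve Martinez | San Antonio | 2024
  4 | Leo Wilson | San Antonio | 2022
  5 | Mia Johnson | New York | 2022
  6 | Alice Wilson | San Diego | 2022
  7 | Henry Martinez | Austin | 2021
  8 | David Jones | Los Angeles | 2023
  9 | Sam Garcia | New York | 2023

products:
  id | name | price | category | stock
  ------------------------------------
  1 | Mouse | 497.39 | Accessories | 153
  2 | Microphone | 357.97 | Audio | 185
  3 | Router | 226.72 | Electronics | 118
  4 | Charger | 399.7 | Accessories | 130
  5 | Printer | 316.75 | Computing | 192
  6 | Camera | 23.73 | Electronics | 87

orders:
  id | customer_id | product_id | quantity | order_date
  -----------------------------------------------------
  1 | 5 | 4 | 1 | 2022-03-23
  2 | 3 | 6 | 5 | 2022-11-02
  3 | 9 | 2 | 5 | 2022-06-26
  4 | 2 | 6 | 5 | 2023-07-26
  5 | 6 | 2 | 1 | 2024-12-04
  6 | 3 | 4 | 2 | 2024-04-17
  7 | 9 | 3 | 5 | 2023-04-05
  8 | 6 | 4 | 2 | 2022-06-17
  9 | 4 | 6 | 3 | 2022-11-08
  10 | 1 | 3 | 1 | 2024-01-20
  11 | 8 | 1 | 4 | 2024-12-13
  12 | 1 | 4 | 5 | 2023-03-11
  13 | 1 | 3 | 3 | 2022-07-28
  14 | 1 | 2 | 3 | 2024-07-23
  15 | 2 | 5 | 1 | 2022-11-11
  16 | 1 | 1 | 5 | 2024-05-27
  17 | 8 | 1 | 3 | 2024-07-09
SELECT name, category FROM products WHERE category = 'Accessories'

Execution result:
name | category
Mouse | Accessories
Charger | Accessories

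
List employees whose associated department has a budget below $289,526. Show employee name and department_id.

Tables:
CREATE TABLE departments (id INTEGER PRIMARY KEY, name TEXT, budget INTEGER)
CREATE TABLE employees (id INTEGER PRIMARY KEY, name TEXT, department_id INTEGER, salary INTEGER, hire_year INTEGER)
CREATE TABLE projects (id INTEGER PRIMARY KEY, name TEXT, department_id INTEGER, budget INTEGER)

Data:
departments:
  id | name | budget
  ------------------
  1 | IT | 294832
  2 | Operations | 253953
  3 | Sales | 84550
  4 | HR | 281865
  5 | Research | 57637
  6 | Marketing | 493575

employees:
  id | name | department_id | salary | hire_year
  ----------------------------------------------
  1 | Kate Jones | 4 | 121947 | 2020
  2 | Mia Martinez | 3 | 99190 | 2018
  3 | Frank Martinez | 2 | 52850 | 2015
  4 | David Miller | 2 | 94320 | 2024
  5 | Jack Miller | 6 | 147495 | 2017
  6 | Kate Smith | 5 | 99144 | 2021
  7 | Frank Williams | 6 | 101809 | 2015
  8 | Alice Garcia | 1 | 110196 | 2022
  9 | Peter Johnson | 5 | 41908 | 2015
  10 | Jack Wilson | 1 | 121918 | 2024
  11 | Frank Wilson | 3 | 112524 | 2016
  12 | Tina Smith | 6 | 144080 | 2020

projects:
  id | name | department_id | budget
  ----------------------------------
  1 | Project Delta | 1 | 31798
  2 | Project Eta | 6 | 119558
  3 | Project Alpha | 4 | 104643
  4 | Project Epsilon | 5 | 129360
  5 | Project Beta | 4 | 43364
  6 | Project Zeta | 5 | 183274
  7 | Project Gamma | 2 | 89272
SELECT name, department_id FROM employees WHERE department_id IN (SELECT id FROM departments WHERE budget < 289526)

Execution result:
name | department_id
Kate Jones | 4
Mia Martinez | 3
Frank Martinez | 2
David Miller | 2
Kate Smith | 5
Peter Johnson | 5
Frank Wilson | 3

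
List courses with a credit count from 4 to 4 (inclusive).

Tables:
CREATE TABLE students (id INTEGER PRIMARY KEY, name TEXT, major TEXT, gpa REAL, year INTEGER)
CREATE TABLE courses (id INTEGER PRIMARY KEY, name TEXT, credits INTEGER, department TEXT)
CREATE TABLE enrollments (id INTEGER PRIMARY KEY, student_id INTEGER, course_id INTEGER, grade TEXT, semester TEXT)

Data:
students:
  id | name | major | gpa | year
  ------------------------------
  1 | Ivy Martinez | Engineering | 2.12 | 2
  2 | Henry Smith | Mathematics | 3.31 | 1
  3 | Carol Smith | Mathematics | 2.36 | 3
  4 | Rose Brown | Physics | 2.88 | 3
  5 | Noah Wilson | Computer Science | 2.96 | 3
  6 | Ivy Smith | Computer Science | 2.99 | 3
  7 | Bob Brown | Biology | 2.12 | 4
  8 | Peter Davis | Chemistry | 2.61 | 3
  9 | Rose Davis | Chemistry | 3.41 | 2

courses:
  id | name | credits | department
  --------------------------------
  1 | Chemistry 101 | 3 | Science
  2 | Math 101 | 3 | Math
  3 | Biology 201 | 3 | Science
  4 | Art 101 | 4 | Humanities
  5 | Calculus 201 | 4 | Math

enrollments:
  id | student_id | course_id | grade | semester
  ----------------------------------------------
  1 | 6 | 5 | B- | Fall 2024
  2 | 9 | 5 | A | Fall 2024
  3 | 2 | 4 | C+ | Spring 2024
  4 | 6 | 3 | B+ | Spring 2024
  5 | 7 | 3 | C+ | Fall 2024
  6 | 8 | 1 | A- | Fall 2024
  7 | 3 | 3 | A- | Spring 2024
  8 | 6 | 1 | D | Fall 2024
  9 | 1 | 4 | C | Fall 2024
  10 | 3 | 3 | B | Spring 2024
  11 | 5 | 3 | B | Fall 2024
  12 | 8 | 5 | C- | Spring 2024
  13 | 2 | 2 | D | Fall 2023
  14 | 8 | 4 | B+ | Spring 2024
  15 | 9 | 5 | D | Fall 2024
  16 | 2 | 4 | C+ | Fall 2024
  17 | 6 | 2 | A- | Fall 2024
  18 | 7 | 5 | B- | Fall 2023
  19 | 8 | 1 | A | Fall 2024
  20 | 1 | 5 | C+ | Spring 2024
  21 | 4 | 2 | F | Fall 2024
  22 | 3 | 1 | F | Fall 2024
SELECT name, credits FROM courses WHERE credits BETWEEN 4 AND 4

Execution result:
name | credits
Art 101 | 4
Calculus 201 | 4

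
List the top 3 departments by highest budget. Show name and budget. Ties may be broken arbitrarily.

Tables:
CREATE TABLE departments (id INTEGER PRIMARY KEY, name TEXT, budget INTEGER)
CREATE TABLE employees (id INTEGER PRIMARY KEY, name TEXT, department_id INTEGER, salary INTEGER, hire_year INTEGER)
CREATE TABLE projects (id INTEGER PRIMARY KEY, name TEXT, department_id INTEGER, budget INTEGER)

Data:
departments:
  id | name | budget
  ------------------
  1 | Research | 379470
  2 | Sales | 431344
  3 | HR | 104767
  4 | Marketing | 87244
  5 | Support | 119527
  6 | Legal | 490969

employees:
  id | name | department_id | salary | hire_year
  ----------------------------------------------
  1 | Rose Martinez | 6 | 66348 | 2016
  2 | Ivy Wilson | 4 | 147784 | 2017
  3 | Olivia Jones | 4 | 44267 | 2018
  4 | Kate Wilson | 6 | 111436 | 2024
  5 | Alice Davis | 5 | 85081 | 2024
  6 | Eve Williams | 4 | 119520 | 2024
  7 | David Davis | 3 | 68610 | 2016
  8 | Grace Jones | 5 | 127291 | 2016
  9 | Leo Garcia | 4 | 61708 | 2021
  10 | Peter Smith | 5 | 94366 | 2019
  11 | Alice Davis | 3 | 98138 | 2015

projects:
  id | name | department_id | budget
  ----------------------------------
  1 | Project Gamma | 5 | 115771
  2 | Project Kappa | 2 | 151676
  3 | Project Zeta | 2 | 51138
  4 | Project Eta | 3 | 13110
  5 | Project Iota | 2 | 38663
SELECT name, budget FROM departments ORDER BY budget DESC LIMIT 3

Execution result:
name | budget
Legal | 490969
Sales | 431344
Research | 379470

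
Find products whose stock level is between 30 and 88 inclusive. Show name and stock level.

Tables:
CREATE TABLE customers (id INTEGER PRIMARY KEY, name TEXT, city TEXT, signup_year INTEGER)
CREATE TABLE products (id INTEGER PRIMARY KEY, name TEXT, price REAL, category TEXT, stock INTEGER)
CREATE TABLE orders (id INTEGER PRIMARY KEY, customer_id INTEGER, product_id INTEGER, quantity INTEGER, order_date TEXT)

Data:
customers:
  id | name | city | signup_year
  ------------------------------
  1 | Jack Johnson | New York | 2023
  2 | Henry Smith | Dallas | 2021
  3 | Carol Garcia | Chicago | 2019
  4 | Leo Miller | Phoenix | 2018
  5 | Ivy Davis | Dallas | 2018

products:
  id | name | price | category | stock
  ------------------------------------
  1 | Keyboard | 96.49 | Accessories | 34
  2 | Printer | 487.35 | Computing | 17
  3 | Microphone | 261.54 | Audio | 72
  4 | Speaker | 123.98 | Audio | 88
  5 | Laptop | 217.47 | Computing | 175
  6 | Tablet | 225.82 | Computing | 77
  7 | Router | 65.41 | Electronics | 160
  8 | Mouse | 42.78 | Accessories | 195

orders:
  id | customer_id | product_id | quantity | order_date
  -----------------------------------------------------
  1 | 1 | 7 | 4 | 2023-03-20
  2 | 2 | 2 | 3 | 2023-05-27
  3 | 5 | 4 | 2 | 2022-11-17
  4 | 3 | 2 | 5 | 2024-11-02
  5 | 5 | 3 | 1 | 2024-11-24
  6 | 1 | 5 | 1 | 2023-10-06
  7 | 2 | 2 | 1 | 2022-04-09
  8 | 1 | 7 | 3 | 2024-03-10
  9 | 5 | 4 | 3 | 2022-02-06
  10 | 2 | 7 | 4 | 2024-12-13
SELECT name, stock FROM products WHERE stock BETWEEN 30 AND 88

Execution result:
name | stock
Keyboard | 34
Microphone | 72
Speaker | 88
Tablet | 77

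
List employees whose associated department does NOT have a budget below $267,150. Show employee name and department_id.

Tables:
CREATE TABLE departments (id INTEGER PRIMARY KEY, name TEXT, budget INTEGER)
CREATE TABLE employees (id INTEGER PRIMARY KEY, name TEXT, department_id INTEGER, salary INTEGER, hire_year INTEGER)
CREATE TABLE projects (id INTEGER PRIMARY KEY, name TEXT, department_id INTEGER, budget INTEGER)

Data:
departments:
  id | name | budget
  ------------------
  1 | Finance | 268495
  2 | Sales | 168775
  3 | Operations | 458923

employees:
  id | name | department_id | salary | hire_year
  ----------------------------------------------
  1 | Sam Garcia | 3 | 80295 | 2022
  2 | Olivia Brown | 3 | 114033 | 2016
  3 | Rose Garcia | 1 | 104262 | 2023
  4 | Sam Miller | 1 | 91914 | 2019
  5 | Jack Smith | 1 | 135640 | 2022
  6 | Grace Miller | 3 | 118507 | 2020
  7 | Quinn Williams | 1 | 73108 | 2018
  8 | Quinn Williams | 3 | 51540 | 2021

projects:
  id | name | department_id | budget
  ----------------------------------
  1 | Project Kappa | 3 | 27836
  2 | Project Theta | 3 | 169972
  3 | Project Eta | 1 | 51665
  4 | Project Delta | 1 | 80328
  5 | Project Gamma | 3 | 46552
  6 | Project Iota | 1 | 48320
SELECT name, department_id FROM employees WHERE department_id NOT IN (SELECT id FROM departments WHERE budget < 267150)

Execution result:
name | department_id
Sam Garcia | 3
Olivia Brown | 3
Rose Garcia | 1
Sam Miller | 1
Jack Smith | 1
Grace Miller | 3
Quinn Williams | 1
Quinn Williams | 3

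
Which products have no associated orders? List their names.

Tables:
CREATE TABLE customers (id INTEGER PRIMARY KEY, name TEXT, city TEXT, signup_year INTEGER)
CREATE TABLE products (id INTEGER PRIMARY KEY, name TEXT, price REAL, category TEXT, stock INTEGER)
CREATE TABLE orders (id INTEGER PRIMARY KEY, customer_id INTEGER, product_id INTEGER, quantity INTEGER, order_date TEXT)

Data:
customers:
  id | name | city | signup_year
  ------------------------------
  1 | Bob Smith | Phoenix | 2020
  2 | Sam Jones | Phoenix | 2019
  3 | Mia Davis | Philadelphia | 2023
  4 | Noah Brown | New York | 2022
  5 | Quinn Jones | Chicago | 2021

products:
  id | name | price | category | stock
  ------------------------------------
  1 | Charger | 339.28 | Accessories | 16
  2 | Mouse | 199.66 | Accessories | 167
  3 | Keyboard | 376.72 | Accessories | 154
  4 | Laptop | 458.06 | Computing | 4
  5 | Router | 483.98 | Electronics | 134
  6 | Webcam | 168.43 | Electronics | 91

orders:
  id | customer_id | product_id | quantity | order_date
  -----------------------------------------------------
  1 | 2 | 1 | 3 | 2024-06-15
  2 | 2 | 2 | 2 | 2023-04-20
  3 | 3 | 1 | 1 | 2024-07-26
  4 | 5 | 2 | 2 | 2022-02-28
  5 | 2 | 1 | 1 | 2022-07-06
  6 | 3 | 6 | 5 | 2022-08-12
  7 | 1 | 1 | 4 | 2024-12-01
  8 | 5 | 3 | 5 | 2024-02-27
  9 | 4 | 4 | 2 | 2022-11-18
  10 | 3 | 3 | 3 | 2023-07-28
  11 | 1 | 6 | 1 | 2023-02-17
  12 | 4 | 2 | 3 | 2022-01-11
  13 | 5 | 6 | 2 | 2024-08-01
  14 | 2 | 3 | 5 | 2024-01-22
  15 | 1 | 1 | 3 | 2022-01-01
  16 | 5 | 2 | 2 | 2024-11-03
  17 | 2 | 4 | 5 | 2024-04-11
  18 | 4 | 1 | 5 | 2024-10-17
SELECT p.name FROM products p LEFT JOIN orders c ON c.product_id = p.id WHERE c.id IS NULL

Execution result:
Router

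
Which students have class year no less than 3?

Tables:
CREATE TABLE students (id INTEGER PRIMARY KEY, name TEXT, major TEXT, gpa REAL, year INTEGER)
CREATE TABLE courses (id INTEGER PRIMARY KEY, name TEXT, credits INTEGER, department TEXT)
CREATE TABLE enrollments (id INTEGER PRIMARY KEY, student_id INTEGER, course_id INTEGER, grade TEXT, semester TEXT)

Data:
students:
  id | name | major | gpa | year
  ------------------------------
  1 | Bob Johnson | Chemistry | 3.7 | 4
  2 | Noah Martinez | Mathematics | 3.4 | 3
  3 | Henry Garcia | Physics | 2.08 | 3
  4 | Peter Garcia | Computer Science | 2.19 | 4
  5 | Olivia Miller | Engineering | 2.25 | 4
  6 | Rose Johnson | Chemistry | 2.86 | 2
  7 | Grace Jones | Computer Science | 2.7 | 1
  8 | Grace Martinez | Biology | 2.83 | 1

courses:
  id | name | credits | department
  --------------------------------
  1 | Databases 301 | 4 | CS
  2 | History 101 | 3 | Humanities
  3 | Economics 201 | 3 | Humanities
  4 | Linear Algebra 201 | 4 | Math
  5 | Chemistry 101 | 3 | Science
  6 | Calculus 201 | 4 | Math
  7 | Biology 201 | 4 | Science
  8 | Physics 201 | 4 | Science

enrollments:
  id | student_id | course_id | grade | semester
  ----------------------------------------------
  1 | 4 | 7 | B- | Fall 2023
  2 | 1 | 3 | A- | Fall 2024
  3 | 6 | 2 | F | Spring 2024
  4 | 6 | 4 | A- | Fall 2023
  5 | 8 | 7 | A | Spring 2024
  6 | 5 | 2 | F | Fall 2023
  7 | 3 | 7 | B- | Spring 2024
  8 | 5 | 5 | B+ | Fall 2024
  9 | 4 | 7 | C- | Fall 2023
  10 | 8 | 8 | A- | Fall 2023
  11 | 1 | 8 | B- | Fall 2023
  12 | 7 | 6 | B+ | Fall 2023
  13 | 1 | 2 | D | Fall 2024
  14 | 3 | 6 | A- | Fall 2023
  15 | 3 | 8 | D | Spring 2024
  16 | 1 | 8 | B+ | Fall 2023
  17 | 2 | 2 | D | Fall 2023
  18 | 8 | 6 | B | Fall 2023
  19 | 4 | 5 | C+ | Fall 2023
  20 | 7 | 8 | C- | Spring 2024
SELECT name, year FROM students WHERE year >= 3

Execution result:
name | year
Bob Johnson | 4
Noah Martinez | 3
Henry Garcia | 3
Peter Garcia | 4
Olivia Miller | 4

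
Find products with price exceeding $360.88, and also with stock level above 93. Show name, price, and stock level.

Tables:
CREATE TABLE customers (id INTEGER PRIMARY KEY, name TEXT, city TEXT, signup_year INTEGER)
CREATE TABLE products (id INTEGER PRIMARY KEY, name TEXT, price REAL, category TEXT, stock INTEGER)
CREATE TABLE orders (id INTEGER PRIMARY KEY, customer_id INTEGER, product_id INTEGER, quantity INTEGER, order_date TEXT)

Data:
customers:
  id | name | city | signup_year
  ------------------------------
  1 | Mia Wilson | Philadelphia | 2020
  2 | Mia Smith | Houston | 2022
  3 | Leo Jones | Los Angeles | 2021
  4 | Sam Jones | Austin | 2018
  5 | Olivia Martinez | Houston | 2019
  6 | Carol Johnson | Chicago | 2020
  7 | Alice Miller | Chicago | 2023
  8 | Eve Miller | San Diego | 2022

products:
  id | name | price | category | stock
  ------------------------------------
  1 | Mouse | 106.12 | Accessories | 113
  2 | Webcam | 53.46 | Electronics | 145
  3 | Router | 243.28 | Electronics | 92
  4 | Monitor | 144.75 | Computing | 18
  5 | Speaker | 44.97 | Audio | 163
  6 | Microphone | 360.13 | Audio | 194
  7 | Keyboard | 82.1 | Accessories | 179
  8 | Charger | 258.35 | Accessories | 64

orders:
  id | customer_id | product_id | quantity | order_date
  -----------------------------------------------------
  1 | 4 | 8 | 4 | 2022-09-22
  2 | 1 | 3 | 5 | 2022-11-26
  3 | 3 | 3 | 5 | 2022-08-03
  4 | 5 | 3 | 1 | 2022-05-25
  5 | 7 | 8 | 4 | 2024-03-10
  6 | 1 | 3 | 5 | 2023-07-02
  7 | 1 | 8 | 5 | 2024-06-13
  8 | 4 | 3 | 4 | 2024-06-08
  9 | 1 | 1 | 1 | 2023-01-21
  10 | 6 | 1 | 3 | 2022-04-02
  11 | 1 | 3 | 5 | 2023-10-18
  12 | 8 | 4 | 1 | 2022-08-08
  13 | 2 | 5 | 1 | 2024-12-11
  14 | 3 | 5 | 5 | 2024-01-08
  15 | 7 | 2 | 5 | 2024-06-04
SELECT name, price, stock FROM products WHERE price > 360.88 AND stock > 93

Execution result:
(no rows)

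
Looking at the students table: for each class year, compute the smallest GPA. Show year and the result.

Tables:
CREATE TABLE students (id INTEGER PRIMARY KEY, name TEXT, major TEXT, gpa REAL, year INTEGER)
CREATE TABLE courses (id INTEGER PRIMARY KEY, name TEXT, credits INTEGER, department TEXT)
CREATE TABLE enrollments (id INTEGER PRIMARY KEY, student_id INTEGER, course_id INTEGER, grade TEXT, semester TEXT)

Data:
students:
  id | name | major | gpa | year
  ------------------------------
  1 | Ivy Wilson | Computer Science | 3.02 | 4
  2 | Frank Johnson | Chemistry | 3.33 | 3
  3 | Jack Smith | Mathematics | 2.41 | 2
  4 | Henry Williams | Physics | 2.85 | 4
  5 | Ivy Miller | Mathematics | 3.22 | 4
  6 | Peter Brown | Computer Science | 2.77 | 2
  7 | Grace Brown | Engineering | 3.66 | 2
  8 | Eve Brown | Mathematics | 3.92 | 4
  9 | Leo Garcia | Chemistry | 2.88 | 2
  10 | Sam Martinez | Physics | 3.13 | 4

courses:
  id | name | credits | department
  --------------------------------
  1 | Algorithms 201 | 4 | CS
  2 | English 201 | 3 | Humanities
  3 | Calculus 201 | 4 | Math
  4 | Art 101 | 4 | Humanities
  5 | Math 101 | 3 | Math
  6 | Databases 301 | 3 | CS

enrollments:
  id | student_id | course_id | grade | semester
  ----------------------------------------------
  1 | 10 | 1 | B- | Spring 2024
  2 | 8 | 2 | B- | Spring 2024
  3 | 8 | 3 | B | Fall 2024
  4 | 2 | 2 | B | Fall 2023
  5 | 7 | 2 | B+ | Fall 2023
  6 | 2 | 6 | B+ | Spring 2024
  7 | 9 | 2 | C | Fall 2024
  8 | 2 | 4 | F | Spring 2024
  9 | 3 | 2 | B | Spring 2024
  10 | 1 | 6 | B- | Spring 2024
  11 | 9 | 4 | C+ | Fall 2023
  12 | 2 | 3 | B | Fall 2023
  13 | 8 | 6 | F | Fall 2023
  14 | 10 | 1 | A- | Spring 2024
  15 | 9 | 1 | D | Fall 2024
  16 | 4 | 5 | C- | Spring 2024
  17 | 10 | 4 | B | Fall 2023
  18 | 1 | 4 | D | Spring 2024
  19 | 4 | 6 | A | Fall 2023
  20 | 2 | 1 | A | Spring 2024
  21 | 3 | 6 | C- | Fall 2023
SELECT year, MIN(gpa) AS min_gpa FROM students GROUP BY year

Execution result:
year | min_gpa
2 | 2.41
3 | 3.33
4 | 2.85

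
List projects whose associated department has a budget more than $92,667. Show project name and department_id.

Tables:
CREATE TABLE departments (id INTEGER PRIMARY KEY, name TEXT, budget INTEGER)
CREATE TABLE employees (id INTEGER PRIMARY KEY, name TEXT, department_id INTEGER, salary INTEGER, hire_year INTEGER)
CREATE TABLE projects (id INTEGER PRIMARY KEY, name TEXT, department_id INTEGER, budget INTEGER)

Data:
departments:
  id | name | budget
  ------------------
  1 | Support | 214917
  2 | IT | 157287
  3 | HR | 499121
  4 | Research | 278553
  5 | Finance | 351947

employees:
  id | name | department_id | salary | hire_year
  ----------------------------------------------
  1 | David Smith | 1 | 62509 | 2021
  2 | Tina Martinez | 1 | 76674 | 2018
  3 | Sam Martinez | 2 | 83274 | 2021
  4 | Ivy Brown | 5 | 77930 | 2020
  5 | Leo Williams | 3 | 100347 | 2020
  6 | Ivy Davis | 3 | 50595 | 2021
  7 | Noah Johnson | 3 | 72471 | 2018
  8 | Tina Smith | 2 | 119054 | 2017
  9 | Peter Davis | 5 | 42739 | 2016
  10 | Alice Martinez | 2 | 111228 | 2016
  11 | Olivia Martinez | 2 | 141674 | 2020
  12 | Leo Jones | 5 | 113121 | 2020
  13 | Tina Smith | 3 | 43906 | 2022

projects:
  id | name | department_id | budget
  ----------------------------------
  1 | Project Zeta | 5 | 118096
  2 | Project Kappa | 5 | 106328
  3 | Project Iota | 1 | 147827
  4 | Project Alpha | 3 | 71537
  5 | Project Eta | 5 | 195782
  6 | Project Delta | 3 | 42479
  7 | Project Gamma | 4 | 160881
SELECT name, department_id FROM projects WHERE department_id IN (SELECT id FROM departments WHERE budget > 92667)

Execution result:
name | department_id
Project Zeta | 5
Project Kappa | 5
Project Iota | 1
Project Alpha | 3
Project Eta | 5
Project Delta | 3
Project Gamma | 4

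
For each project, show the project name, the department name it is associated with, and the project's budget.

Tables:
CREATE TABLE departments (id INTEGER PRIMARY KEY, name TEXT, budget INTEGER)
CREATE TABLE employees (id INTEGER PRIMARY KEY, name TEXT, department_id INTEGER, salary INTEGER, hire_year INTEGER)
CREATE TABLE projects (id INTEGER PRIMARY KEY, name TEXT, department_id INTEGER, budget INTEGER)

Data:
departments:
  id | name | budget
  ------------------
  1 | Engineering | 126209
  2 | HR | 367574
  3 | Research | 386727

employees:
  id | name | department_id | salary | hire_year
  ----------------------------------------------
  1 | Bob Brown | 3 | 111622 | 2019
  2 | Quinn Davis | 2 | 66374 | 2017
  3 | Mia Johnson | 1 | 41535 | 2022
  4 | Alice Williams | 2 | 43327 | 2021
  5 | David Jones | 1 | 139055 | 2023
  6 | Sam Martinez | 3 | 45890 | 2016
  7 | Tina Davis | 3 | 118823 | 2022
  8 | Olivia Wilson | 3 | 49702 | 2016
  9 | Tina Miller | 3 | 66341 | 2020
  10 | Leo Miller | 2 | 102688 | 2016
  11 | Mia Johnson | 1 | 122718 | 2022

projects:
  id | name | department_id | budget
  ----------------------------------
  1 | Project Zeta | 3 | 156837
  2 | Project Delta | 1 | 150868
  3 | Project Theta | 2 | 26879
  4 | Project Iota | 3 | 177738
SELECT c.name, p.name AS department, c.budget FROM projects c JOIN departments p ON c.department_id = p.id

Execution result:
name | department | budget
Project Zeta | Research | 156837
Project Delta | Engineering | 150868
Project Theta | HR | 26879
Project Iota | Research | 177738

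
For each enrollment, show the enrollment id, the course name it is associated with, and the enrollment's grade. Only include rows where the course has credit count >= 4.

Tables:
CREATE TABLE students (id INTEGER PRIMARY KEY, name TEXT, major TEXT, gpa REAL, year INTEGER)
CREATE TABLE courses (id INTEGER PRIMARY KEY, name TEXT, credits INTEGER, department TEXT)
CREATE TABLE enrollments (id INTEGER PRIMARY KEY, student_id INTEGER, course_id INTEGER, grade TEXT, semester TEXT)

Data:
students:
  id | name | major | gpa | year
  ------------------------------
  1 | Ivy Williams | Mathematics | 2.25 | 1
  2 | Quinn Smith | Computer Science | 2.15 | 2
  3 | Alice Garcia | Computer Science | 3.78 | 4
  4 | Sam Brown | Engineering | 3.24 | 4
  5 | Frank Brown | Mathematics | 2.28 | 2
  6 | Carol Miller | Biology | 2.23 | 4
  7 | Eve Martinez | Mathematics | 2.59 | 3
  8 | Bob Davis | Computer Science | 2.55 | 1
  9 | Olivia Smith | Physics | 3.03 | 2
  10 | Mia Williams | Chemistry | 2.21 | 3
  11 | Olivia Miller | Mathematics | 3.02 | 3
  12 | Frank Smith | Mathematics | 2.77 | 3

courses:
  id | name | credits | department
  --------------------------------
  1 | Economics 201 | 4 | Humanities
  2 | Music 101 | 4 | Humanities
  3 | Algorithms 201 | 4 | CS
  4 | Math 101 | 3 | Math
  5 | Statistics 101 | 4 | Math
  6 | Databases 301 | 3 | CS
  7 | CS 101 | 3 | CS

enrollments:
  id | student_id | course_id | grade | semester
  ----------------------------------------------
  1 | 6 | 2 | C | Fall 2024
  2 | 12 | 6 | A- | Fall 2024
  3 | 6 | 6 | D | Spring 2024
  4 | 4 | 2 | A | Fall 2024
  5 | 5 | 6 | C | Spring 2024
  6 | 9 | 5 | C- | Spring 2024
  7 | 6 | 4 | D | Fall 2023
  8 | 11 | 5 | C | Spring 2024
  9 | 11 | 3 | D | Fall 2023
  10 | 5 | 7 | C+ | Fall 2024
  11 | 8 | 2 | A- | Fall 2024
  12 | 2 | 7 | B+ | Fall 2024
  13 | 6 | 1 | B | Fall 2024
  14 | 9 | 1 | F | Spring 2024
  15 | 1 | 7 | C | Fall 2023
SELECT c.id, p.name AS course, c.grade FROM enrollments c JOIN courses p ON c.course_id = p.id WHERE p.credits >= 4

Execution result:
id | course | grade
1 | Music 101 | C
4 | Music 101 | A
6 | Statistics 101 | C-
8 | Statistics 101 | C
9 | Algorithms 201 | D
11 | Music 101 | A-
13 | Economics 201 | B
14 | Economics 201 | F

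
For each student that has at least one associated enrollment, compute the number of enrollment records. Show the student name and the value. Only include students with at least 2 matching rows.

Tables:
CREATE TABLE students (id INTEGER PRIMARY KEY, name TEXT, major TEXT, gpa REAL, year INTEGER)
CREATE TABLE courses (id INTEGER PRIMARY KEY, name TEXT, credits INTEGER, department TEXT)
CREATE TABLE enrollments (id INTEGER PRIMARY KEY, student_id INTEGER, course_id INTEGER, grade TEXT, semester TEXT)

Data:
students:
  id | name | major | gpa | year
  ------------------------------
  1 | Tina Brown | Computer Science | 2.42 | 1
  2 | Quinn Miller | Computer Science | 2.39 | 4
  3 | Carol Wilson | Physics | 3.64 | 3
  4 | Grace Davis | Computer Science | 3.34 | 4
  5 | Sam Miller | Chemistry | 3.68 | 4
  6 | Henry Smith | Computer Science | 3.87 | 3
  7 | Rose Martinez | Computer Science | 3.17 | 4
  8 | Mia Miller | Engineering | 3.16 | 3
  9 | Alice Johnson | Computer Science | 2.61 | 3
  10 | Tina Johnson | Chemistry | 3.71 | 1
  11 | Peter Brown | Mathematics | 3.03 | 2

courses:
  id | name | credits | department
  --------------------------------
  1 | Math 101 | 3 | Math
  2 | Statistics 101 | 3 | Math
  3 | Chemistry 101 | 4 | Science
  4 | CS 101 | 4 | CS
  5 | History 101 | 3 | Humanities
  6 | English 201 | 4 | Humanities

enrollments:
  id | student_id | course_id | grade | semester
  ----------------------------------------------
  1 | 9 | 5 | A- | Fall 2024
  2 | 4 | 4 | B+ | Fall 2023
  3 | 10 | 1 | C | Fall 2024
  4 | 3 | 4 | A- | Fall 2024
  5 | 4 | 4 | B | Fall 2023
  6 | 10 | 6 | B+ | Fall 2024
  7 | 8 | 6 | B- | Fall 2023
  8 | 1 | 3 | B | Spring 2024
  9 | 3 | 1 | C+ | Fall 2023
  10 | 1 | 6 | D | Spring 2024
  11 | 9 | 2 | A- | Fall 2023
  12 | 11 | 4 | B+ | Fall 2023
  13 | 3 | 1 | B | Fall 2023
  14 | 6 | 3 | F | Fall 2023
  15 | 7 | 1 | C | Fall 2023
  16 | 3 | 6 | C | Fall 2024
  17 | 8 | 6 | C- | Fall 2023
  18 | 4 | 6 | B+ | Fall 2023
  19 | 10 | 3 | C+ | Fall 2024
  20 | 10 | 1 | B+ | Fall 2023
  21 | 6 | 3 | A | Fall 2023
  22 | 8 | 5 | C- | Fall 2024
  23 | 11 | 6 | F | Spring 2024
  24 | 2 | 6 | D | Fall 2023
SELECT p.name, COUNT(*) AS n FROM enrollments c JOIN students p ON c.student_id = p.id GROUP BY p.id, p.name HAVING COUNT(*) >= 2

Execution result:
name | n
Tina Brown | 2
Carol Wilson | 4
Grace Davis | 3
Henry Smith | 2
Mia Miller | 3
Alice Johnson | 2
Tina Johnson | 4
Peter Brown | 2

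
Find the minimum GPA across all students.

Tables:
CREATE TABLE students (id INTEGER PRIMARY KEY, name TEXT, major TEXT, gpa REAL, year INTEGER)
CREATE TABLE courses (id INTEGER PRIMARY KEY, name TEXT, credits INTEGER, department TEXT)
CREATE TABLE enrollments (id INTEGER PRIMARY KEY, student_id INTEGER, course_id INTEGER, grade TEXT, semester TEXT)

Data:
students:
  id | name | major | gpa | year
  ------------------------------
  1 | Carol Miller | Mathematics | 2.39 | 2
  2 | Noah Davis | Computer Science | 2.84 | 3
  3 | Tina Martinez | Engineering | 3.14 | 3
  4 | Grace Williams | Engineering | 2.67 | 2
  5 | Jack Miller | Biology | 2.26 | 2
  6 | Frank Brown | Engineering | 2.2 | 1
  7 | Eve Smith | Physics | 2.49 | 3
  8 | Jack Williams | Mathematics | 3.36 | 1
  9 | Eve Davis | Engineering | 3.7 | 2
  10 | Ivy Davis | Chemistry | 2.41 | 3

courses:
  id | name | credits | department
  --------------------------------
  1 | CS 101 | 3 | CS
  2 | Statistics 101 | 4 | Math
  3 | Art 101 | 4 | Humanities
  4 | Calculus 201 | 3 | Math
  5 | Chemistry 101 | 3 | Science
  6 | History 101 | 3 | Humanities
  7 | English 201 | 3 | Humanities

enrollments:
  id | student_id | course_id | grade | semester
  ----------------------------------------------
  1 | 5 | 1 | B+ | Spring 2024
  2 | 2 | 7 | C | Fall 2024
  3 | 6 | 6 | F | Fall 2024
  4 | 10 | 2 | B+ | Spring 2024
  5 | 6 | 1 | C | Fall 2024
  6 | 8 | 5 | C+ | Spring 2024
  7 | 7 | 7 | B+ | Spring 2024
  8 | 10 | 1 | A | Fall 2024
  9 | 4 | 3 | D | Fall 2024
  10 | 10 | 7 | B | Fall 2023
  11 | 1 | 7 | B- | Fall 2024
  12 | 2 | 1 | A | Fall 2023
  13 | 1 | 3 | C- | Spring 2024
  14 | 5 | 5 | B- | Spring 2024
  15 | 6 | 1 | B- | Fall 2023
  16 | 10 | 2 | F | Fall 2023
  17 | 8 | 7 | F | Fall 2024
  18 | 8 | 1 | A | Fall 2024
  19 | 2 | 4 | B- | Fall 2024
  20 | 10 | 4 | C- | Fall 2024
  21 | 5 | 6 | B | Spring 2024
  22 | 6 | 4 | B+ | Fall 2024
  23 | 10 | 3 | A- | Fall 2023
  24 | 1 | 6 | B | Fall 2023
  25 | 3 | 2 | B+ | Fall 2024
SELECT MIN(gpa) FROM students

Execution result:
2.20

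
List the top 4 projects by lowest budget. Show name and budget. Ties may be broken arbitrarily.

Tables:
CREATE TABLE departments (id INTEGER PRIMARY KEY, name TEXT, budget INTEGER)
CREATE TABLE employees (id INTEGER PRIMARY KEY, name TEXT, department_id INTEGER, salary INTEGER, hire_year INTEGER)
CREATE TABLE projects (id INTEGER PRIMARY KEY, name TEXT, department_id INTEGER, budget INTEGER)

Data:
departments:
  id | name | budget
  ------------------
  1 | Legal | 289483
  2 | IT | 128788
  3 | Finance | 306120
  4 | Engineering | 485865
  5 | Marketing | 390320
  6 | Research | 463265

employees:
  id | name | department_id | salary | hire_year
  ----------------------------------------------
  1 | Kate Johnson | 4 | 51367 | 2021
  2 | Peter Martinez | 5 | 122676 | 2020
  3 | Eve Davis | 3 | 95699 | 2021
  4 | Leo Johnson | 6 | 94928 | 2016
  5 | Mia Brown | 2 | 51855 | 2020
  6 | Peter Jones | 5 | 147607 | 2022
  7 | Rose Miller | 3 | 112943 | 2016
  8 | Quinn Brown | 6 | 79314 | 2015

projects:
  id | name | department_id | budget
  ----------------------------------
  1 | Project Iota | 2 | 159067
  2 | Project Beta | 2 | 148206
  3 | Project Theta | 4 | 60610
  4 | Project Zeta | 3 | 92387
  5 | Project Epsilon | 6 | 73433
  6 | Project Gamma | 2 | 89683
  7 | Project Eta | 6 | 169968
SELECT name, budget FROM projects ORDER BY budget ASC LIMIT 4

Execution result:
name | budget
Project Theta | 60610
Project Epsilon | 73433
Project Gamma | 89683
Project Zeta | 92387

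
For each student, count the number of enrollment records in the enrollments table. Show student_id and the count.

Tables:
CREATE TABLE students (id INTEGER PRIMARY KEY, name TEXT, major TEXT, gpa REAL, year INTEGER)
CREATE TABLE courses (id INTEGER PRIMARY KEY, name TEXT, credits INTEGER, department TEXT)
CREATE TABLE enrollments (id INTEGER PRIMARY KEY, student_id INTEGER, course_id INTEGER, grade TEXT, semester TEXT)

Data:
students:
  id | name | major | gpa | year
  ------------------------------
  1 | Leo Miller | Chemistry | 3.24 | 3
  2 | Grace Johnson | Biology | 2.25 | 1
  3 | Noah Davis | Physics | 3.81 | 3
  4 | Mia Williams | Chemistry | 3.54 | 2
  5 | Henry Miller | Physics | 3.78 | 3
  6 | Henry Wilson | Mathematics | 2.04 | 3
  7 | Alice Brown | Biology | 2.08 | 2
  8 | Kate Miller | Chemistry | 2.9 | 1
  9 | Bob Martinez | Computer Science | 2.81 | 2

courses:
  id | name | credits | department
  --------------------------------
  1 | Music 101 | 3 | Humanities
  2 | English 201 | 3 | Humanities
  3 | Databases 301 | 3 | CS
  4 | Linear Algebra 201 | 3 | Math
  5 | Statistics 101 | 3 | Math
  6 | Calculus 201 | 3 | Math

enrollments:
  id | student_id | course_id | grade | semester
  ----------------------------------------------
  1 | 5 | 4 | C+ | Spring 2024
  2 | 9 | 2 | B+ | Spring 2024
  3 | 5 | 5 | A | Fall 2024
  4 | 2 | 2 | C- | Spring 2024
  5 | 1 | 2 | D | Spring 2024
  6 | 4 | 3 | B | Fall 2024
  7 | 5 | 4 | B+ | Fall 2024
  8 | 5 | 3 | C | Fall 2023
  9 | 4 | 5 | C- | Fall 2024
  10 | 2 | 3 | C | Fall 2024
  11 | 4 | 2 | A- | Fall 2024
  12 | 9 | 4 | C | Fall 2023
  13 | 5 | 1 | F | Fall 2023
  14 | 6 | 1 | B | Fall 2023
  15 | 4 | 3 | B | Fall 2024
SELECT student_id, COUNT(*) AS enrollment_count FROM enrollments GROUP BY student_id

Execution result:
student_id | enrollment_count
1 | 1
2 | 2
4 | 4
5 | 5
6 | 1
9 | 2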